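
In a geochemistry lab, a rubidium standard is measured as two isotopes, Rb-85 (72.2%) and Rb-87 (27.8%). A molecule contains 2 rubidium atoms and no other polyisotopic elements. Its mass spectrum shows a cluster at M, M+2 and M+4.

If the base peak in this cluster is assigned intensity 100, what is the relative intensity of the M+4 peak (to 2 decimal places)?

Binomial terms of (0.722 + 0.278)^2: M 0.5213, M+2 0.4014, M+4 0.0773 → M is the base peak.
P(M) = C(2,0) × 0.722^2 × 0.278^0 = 1 × 0.521284 × 1.0000 = 0.521284 (base)
P(M+4) = C(2,2) × 0.722^0 × 0.278^2 = 1 × 1.0000 × 0.077284 = 0.077284
Relative intensity = 0.077284 / 0.521284 × 100 = 14.83

14.83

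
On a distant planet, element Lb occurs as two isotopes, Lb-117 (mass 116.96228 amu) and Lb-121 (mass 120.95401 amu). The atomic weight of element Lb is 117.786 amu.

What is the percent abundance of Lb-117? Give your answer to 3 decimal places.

Let x be the fractional abundance of Lb-117; then Lb-121 has abundance 1 − x.
116.96228·x + 120.95401·(1 − x) = 117.786
(116.96228 − 120.95401)·x = 117.786 − 120.95401
x = -3.16801 / -3.99173 = 0.79364 → 79.364% Lb-117, 20.636% Lb-121.

79.364%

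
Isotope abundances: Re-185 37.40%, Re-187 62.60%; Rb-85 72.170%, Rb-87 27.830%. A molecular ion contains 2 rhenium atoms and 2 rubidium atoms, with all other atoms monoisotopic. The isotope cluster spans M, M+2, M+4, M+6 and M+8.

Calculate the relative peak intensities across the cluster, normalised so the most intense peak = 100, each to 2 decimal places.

Rhenium pattern (n=2): 0.139876 : 0.468248 : 0.391876
Rubidium pattern (n=2): 0.52085089 : 0.40169822 : 0.07745089
Convolve the two distributions (both contribute in 2-u steps):
  M: 0.139876×0.52085089 = 0.072855
  M+2: 0.139876×0.40169822 + 0.468248×0.52085089 = 0.300075
  M+4: 0.139876×0.07745089 + 0.468248×0.40169822 + 0.391876×0.52085089 = 0.403037
  M+6: 0.468248×0.07745089 + 0.391876×0.40169822 = 0.193682
  M+8: 0.391876×0.07745089 = 0.030351
Scale to base peak (0.403037) = 100: 18.08 : 74.45 : 100.00 : 48.06 : 7.53

18.08 : 74.45 : 100.00 : 48.06 : 7.53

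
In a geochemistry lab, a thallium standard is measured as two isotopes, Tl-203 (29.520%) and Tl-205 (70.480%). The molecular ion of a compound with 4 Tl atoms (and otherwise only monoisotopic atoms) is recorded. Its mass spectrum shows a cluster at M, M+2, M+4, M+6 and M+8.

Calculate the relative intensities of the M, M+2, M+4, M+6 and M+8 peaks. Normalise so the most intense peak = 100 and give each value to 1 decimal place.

1.8 : 17.5 : 62.8 : 100.0 : 59.7

Each Tl atom is independently Tl-203 (p = 0.29520) or Tl-205 (q = 0.70480); the cluster is the binomial expansion (p + q)^4.
P(M) = 0.29520^4 = 0.007594
P(M+2) = 4 × 0.29520^3 × 0.70480^1 = 0.072523
P(M+4) = 6 × 0.29520^2 × 0.70480^2 = 0.259726
P(M+6) = 4 × 0.29520^1 × 0.70480^3 = 0.413403
P(M+8) = 0.70480^4 = 0.246754
The M+6 peak is largest (0.413403); scaling to 100 gives 1.8 : 17.5 : 62.8 : 100.0 : 59.7.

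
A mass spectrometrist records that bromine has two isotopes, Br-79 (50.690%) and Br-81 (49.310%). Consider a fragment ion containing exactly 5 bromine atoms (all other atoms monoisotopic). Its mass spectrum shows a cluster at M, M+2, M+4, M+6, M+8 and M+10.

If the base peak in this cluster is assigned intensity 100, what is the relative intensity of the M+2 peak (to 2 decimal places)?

51.40

Term probabilities: M 0.0335, M+2 0.1628, M+4 0.3167, M+6 0.3081, M+8 0.1498, M+10 0.0292. Base peak = M+4.
P(M+4) = C(5,2) × 0.50690^3 × 0.49310^2 = 10 × 0.13024674 × 0.24314761 = 0.316692 (base)
P(M+2) = C(5,1) × 0.50690^4 × 0.49310^1 = 5 × 0.06602207 × 0.4931 = 0.162777
Relative intensity = 0.162777 / 0.316692 × 100 = 51.40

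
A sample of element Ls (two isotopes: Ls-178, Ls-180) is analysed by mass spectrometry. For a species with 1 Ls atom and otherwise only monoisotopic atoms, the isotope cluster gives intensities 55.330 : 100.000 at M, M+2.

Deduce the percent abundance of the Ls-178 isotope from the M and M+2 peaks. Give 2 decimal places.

Write p for the Ls-178 fraction. I(M+2)/I(M) = [C(1,1)·p^0·(1−p)] / p^1 = 1·(1−p)/p = 100.000/55.330 = 1.8073
(1−p)/p = 1.8073/1 = 1.8073  ⇒  p = 1/(1 + 1.8073) = 0.3562
Ls-178: 35.62%, Ls-180: 64.38%.

35.62%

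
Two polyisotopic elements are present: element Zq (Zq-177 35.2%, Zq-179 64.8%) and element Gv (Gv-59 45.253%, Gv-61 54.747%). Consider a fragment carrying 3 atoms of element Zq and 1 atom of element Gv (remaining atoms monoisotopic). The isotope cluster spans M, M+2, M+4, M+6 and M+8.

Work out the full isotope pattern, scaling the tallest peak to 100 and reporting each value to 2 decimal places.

5.39 : 36.32 : 90.88 : 100.00 : 40.71

Element Zq pattern (n=3): 0.04361421 : 0.24086938 : 0.44341862 : 0.27209779
Element Gv pattern (n=1): 0.45253 : 0.54747
Convolve the two distributions (both contribute in 2-u steps):
  M: 0.04361421×0.45253 = 0.019737
  M+2: 0.04361421×0.54747 + 0.24086938×0.45253 = 0.132878
  M+4: 0.24086938×0.54747 + 0.44341862×0.45253 = 0.332529
  M+6: 0.44341862×0.54747 + 0.27209779×0.45253 = 0.365891
  M+8: 0.27209779×0.54747 = 0.148965
Scale to base peak (0.365891) = 100: 5.39 : 36.32 : 90.88 : 100.00 : 40.71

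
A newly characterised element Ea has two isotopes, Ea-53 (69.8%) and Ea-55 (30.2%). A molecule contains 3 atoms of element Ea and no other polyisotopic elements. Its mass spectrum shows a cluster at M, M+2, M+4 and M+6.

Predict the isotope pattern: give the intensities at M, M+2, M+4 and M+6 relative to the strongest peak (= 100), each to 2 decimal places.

77.04 : 100.00 : 43.27 : 6.24

Each Ea atom is independently Ea-53 (p = 0.698) or Ea-55 (q = 0.302); the cluster is the binomial expansion (p + q)^3.
P(M) = 0.698^3 = 0.340068
P(M+2) = 3 × 0.698^2 × 0.302^1 = 0.441407
P(M+4) = 3 × 0.698^1 × 0.302^2 = 0.190981
P(M+6) = 0.302^3 = 0.027544
The M+2 peak is largest (0.441407); scaling to 100 gives 77.04 : 100.00 : 43.27 : 6.24.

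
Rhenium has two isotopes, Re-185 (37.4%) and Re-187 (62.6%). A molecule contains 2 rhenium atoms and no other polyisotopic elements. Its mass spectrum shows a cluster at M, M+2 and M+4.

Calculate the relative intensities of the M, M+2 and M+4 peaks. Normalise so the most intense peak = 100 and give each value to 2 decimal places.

29.87 : 100.00 : 83.69

Expanding (0.374 + 0.626)^2:
P(M) = 0.374^2 = 0.139876
P(M+2) = 2 × 0.374^1 × 0.626^1 = 0.468248
P(M+4) = 0.626^2 = 0.391876
The M+2 peak is largest (0.468248); scaling to 100 gives 29.87 : 100.00 : 83.69.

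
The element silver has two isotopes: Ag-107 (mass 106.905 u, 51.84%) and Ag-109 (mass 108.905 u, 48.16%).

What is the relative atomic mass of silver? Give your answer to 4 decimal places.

Weight each isotope mass by its fractional abundance: 0.5184 × 106.905 + 0.4816 × 108.905
= 55.41955 + 52.44865 = 107.86820 u

107.8682 u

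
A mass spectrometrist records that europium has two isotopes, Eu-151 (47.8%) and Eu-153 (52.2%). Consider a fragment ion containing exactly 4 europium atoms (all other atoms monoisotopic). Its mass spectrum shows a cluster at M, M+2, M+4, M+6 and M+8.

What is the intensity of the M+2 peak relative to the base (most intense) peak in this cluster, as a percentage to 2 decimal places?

61.05%

Term probabilities: M 0.0522, M+2 0.2280, M+4 0.3735, M+6 0.2720, M+8 0.0742. Base peak = M+4.
P(M+4) = C(4,2) × 0.478^2 × 0.522^2 = 6 × 0.228484 × 0.272484 = 0.373549 (base)
P(M+2) = C(4,1) × 0.478^3 × 0.522^1 = 4 × 0.10921535 × 0.5220 = 0.228042
Relative intensity = 0.228042 / 0.373549 × 100 = 61.05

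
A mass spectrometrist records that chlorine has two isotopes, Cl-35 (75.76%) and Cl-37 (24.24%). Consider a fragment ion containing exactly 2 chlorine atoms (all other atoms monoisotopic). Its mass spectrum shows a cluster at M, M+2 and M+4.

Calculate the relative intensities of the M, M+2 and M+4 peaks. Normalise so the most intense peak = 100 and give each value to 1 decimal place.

100.0 : 64.0 : 10.2

The 2 Cl atoms are independent, so intensities follow the terms of (0.7576 + 0.2424)^2.
P(M) = 0.7576^2 = 0.573958
P(M+2) = 2 × 0.7576^1 × 0.2424^1 = 0.367284
P(M+4) = 0.2424^2 = 0.058758
The M peak is largest (0.573958); scaling to 100 gives 100.0 : 64.0 : 10.2.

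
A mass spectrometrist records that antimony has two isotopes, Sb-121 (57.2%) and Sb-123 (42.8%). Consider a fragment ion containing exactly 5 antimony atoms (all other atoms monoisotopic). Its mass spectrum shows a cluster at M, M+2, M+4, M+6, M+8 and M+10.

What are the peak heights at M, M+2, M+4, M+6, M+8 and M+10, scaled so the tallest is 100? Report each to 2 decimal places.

17.86 : 66.82 : 100.00 : 74.83 : 27.99 : 4.19

The 5 Sb atoms are independent, so intensities follow the terms of (0.572 + 0.428)^5.
P(M) = 0.572^5 = 0.061232
P(M+2) = 5 × 0.572^4 × 0.428^1 = 0.229086
P(M+4) = 10 × 0.572^3 × 0.428^2 = 0.342827
P(M+6) = 10 × 0.572^2 × 0.428^3 = 0.256521
P(M+8) = 5 × 0.572^1 × 0.428^4 = 0.095971
P(M+10) = 0.428^5 = 0.014362
The M+4 peak is largest (0.342827); scaling to 100 gives 17.86 : 66.82 : 100.00 : 74.83 : 27.99 : 4.19.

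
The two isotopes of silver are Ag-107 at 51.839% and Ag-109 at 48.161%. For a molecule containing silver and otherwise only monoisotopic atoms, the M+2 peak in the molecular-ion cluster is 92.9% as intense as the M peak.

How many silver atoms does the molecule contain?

1

The M+2/M ratio from n Ag atoms is n · q/p = n · 0.48161/0.51839.
n = 0.929 × 0.51839/0.48161 = 1.00 ≈ 1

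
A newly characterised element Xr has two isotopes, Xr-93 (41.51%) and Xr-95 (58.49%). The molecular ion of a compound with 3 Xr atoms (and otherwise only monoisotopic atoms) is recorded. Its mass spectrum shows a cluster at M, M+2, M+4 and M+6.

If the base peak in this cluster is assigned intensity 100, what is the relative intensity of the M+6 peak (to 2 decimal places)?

Term probabilities: M 0.0715, M+2 0.3023, M+4 0.4260, M+6 0.2001. Base peak = M+4.
P(M+4) = C(3,2) × 0.4151^1 × 0.5849^2 = 3 × 0.4151 × 0.34210801 = 0.426027 (base)
P(M+6) = C(3,3) × 0.4151^0 × 0.5849^3 = 1 × 1.0000 × 0.20009898 = 0.200099
Relative intensity = 0.200099 / 0.426027 × 100 = 46.97

46.97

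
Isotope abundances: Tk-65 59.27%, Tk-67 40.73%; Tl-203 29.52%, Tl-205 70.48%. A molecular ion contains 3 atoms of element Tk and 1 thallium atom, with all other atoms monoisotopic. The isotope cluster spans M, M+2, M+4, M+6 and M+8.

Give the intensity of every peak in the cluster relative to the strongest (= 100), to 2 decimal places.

15.78 : 70.19 : 100.00 : 58.48 : 12.22

Element Tk pattern (n=3): 0.20821153 : 0.42924527 : 0.29497486 : 0.06756834
Thallium pattern (n=1): 0.2952 : 0.7048
Convolve the two distributions (both contribute in 2-u steps):
  M: 0.20821153×0.2952 = 0.061464
  M+2: 0.20821153×0.7048 + 0.42924527×0.2952 = 0.273461
  M+4: 0.42924527×0.7048 + 0.29497486×0.2952 = 0.389609
  M+6: 0.29497486×0.7048 + 0.06756834×0.2952 = 0.227844
  M+8: 0.06756834×0.7048 = 0.047622
Scale to base peak (0.389609) = 100: 15.78 : 70.19 : 100.00 : 58.48 : 12.22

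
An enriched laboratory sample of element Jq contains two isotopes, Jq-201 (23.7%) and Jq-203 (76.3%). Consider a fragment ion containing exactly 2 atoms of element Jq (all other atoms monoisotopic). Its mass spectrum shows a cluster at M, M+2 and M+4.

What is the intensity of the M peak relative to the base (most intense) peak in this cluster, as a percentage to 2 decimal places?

9.65%

(0.237 + 0.763)^2 gives M 0.0562, M+2 0.3617, M+4 0.5822; the largest is M+4.
P(M+4) = C(2,2) × 0.237^0 × 0.763^2 = 1 × 1.0000 × 0.582169 = 0.582169 (base)
P(M) = C(2,0) × 0.237^2 × 0.763^0 = 1 × 0.056169 × 1.0000 = 0.056169
Relative intensity = 0.056169 / 0.582169 × 100 = 9.65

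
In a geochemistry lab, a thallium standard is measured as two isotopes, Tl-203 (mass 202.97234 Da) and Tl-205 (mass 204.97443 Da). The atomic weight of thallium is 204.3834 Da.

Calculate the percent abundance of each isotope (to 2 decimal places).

Let x be the fractional abundance of Tl-203; then Tl-205 has abundance 1 − x.
202.97234·x + 204.97443·(1 − x) = 204.3834
(202.97234 − 204.97443)·x = 204.3834 − 204.97443
x = -0.59103 / -2.00209 = 0.29521 → 29.52% Tl-203, 70.48% Tl-205.

Tl-203: 29.52%, Tl-205: 70.48%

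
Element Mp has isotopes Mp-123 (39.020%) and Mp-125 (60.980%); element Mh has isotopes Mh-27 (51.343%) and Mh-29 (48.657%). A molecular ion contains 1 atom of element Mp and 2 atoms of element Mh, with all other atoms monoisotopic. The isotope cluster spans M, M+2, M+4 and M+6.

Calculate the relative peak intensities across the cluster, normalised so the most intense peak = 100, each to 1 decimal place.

25.9 : 89.6 : 100.0 : 36.4

Element Mp pattern (n=1): 0.3902 : 0.6098
Element Mh pattern (n=2): 0.26361036 : 0.49963927 : 0.23675036
Convolve the two distributions (both contribute in 2-u steps):
  M: 0.3902×0.26361036 = 0.102861
  M+2: 0.3902×0.49963927 + 0.6098×0.26361036 = 0.355709
  M+4: 0.3902×0.23675036 + 0.6098×0.49963927 = 0.397060
  M+6: 0.6098×0.23675036 = 0.144370
Scale to base peak (0.397060) = 100: 25.9 : 89.6 : 100.0 : 36.4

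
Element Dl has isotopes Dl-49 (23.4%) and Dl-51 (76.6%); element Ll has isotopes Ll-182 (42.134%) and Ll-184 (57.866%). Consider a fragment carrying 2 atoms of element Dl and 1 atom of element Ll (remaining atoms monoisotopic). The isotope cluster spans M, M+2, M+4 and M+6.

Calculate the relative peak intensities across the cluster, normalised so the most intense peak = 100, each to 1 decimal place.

5.1 : 40.2 : 100.0 : 74.7

Element Dl pattern (n=2): 0.054756 : 0.358488 : 0.586756
Element Ll pattern (n=1): 0.42134 : 0.57866
Convolve the two distributions (both contribute in 2-u steps):
  M: 0.054756×0.42134 = 0.023071
  M+2: 0.054756×0.57866 + 0.358488×0.42134 = 0.182730
  M+4: 0.358488×0.57866 + 0.586756×0.42134 = 0.454666
  M+6: 0.586756×0.57866 = 0.339532
Scale to base peak (0.454666) = 100: 5.1 : 40.2 : 100.0 : 74.7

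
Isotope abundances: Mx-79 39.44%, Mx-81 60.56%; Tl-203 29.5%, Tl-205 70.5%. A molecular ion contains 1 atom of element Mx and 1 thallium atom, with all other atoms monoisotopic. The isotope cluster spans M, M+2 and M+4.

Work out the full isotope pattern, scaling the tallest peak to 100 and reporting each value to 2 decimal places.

25.48 : 100.00 : 93.48

Element Mx pattern (n=1): 0.3944 : 0.6056
Thallium pattern (n=1): 0.2950 : 0.7050
Convolve the two distributions (both contribute in 2-u steps):
  M: 0.3944×0.2950 = 0.116348
  M+2: 0.3944×0.7050 + 0.6056×0.2950 = 0.456704
  M+4: 0.6056×0.7050 = 0.426948
Scale to base peak (0.456704) = 100: 25.48 : 100.00 : 93.48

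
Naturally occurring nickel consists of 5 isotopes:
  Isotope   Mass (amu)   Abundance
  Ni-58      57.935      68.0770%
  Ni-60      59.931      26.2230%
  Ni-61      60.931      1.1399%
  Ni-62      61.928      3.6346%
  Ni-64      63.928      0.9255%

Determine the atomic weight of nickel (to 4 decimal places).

Ar = Σ fᵢ·mᵢ = 0.680770 × 57.935 + 0.262230 × 59.931 + 0.011399 × 60.931 + 0.036346 × 61.928 + 0.009255 × 63.928
= 39.44041 + 15.71571 + 0.69455 + 2.25084 + 0.59165 = 58.69316 amu

58.6932 amu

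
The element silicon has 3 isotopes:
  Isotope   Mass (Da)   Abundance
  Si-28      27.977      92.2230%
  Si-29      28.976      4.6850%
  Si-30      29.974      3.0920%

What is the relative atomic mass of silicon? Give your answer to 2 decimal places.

Ar = Σ fᵢ·mᵢ = 0.922230 × 27.977 + 0.046850 × 28.976 + 0.030920 × 29.974
= 25.8012 + 1.3575 + 0.9268 = 28.0855 Da

28.09 Da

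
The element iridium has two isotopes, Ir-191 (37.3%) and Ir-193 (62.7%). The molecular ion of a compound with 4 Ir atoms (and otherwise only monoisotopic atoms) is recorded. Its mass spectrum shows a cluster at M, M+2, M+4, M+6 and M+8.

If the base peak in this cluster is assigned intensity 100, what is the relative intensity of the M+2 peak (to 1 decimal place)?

Binomial terms of (0.373 + 0.627)^4: M 0.0194, M+2 0.1302, M+4 0.3282, M+6 0.3678, M+8 0.1546 → M+6 is the base peak.
P(M+6) = C(4,3) × 0.373^1 × 0.627^3 = 4 × 0.3730 × 0.24649188 = 0.367766 (base)
P(M+2) = C(4,1) × 0.373^3 × 0.627^1 = 4 × 0.05189512 × 0.6270 = 0.130153
Relative intensity = 0.130153 / 0.367766 × 100 = 35.4

35.4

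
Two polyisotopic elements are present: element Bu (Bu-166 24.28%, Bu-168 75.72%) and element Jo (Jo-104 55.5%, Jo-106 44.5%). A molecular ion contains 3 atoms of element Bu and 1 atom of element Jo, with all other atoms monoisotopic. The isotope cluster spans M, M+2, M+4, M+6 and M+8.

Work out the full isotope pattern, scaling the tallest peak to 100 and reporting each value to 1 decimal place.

Element Bu pattern (n=3): 0.01431351 : 0.133915 : 0.41762948 : 0.43414201
Element Jo pattern (n=1): 0.5550 : 0.4450
Convolve the two distributions (both contribute in 2-u steps):
  M: 0.01431351×0.5550 = 0.007944
  M+2: 0.01431351×0.4450 + 0.133915×0.5550 = 0.080692
  M+4: 0.133915×0.4450 + 0.41762948×0.5550 = 0.291377
  M+6: 0.41762948×0.4450 + 0.43414201×0.5550 = 0.426794
  M+8: 0.43414201×0.4450 = 0.193193
Scale to base peak (0.426794) = 100: 1.9 : 18.9 : 68.3 : 100.0 : 45.3

1.9 : 18.9 : 68.3 : 100.0 : 45.3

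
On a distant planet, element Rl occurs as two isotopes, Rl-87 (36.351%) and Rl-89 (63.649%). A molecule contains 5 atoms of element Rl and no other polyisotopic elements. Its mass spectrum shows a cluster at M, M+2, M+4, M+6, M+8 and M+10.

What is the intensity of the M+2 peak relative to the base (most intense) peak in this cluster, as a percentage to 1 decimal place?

(0.36351 + 0.63649)^5 gives M 0.0063, M+2 0.0556, M+4 0.1946, M+6 0.3407, M+8 0.2983, M+10 0.1045; the largest is M+6.
P(M+6) = C(5,3) × 0.36351^2 × 0.63649^3 = 10 × 0.13213952 × 0.25785452 = 0.340728 (base)
P(M+2) = C(5,1) × 0.36351^4 × 0.63649^1 = 5 × 0.01746085 × 0.63649 = 0.055568
Relative intensity = 0.055568 / 0.340728 × 100 = 16.3

16.3%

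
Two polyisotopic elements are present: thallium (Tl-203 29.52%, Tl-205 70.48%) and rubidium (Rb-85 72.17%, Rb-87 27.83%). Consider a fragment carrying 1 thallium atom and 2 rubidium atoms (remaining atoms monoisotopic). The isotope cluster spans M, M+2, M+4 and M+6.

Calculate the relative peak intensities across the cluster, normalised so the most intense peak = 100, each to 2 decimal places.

Thallium pattern (n=1): 0.2952 : 0.7048
Rubidium pattern (n=2): 0.52085089 : 0.40169822 : 0.07745089
Convolve the two distributions (both contribute in 2-u steps):
  M: 0.2952×0.52085089 = 0.153755
  M+2: 0.2952×0.40169822 + 0.7048×0.52085089 = 0.485677
  M+4: 0.2952×0.07745089 + 0.7048×0.40169822 = 0.305980
  M+6: 0.7048×0.07745089 = 0.054587
Scale to base peak (0.485677) = 100: 31.66 : 100.00 : 63.00 : 11.24

31.66 : 100.00 : 63.00 : 11.24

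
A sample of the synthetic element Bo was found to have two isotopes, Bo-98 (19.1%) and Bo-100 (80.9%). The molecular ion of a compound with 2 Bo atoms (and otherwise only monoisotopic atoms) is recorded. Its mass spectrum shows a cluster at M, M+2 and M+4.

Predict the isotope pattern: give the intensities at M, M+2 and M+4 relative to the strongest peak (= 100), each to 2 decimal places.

Expanding (0.191 + 0.809)^2:
P(M) = 0.191^2 = 0.036481
P(M+2) = 2 × 0.191^1 × 0.809^1 = 0.309038
P(M+4) = 0.809^2 = 0.654481
The M+4 peak is largest (0.654481); scaling to 100 gives 5.57 : 47.22 : 100.00.

5.57 : 47.22 : 100.00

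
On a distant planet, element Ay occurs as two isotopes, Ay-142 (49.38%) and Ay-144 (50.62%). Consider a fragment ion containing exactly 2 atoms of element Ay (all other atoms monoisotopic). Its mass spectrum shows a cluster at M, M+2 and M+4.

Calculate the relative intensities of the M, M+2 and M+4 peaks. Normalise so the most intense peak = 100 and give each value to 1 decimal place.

Each Ay atom is independently Ay-142 (p = 0.4938) or Ay-144 (q = 0.5062); the cluster is the binomial expansion (p + q)^2.
P(M) = 0.4938^2 = 0.243838
P(M+2) = 2 × 0.4938^1 × 0.5062^1 = 0.499923
P(M+4) = 0.5062^2 = 0.256238
The M+2 peak is largest (0.499923); scaling to 100 gives 48.8 : 100.0 : 51.3.

48.8 : 100.0 : 51.3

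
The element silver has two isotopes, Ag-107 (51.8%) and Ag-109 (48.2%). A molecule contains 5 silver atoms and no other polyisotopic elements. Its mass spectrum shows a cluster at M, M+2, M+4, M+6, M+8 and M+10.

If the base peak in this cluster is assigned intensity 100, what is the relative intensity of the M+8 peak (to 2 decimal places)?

43.29

Term probabilities: M 0.0373, M+2 0.1735, M+4 0.3229, M+6 0.3005, M+8 0.1398, M+10 0.0260. Base peak = M+4.
P(M+4) = C(5,2) × 0.518^3 × 0.482^2 = 10 × 0.13899183 × 0.232324 = 0.322911 (base)
P(M+8) = C(5,4) × 0.518^1 × 0.482^4 = 5 × 0.5180 × 0.05397444 = 0.139794
Relative intensity = 0.139794 / 0.322911 × 100 = 43.29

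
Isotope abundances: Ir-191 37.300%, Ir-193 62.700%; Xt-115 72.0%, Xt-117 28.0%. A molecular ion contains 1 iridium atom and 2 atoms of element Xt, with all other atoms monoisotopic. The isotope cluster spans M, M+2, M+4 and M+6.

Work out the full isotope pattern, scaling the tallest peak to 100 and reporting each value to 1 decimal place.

Iridium pattern (n=1): 0.3730 : 0.6270
Element Xt pattern (n=2): 0.5184 : 0.4032 : 0.0784
Convolve the two distributions (both contribute in 2-u steps):
  M: 0.3730×0.5184 = 0.193363
  M+2: 0.3730×0.4032 + 0.6270×0.5184 = 0.475430
  M+4: 0.3730×0.0784 + 0.6270×0.4032 = 0.282050
  M+6: 0.6270×0.0784 = 0.049157
Scale to base peak (0.475430) = 100: 40.7 : 100.0 : 59.3 : 10.3

40.7 : 100.0 : 59.3 : 10.3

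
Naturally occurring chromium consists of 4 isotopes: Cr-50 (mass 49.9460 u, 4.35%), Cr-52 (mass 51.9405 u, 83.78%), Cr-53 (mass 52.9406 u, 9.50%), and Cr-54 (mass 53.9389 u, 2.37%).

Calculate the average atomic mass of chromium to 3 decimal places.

51.996 u

The abundance-weighted mean is 0.0435 × 49.9460 + 0.8378 × 51.9405 + 0.0950 × 52.9406 + 0.0237 × 53.9389
= 2.17265 + 43.51575 + 5.02936 + 1.27835 = 51.99611 u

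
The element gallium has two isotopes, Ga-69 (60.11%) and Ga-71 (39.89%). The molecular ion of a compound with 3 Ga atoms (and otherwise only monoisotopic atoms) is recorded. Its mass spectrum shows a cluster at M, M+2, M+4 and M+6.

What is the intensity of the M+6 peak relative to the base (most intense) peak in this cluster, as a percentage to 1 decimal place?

Term probabilities: M 0.2172, M+2 0.4324, M+4 0.2869, M+6 0.0635. Base peak = M+2.
P(M+2) = C(3,1) × 0.6011^2 × 0.3989^1 = 3 × 0.36132121 × 0.3989 = 0.432393 (base)
P(M+6) = C(3,3) × 0.6011^0 × 0.3989^3 = 1 × 1.0000 × 0.06347345 = 0.063473
Relative intensity = 0.063473 / 0.432393 × 100 = 14.7

14.7%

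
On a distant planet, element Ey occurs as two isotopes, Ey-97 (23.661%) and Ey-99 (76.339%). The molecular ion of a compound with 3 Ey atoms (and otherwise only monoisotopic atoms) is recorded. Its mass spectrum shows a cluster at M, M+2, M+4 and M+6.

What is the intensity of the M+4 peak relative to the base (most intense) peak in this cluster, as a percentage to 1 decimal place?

93.0%

(0.23661 + 0.76339)^3 gives M 0.0132, M+2 0.1282, M+4 0.4137, M+6 0.4449; the largest is M+6.
P(M+6) = C(3,3) × 0.23661^0 × 0.76339^3 = 1 × 1.0000 × 0.44487643 = 0.444876 (base)
P(M+4) = C(3,2) × 0.23661^1 × 0.76339^2 = 3 × 0.23661 × 0.58276429 = 0.413664
Relative intensity = 0.413664 / 0.444876 × 100 = 93.0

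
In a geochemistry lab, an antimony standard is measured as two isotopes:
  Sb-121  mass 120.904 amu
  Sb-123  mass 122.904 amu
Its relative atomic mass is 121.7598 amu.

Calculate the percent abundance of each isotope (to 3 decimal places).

Sb-121: 57.210%, Sb-123: 42.790%

With x = fraction of Sb-121 (so Sb-123 is 1 − x):
120.904·x + 122.904·(1 − x) = 121.7598
(120.904 − 122.904)·x = 121.7598 − 122.904
x = -1.1442 / -2.000 = 0.57210 → 57.210% Sb-121, 42.790% Sb-123.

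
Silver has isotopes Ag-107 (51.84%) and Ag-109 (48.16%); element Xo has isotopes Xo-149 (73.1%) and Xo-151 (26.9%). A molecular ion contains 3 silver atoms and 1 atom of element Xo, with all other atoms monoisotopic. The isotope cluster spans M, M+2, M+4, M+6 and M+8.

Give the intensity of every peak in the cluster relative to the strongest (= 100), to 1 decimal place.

27.7 : 87.3 : 100.0 : 48.5 : 8.2

Silver pattern (n=3): 0.13931407 : 0.38827347 : 0.36071085 : 0.11170161
Element Xo pattern (n=1): 0.7310 : 0.2690
Convolve the two distributions (both contribute in 2-u steps):
  M: 0.13931407×0.7310 = 0.101839
  M+2: 0.13931407×0.2690 + 0.38827347×0.7310 = 0.321303
  M+4: 0.38827347×0.2690 + 0.36071085×0.7310 = 0.368125
  M+6: 0.36071085×0.2690 + 0.11170161×0.7310 = 0.178685
  M+8: 0.11170161×0.2690 = 0.030048
Scale to base peak (0.368125) = 100: 27.7 : 87.3 : 100.0 : 48.5 : 8.2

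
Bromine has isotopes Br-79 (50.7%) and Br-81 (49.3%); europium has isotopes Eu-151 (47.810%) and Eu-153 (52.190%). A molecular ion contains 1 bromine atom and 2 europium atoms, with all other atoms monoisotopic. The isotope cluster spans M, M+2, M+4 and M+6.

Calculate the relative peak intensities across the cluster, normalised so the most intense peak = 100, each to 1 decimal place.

30.2 : 95.2 : 100.0 : 35.0

Bromine pattern (n=1): 0.5070 : 0.4930
Europium pattern (n=2): 0.22857961 : 0.49904078 : 0.27237961
Convolve the two distributions (both contribute in 2-u steps):
  M: 0.5070×0.22857961 = 0.115890
  M+2: 0.5070×0.49904078 + 0.4930×0.22857961 = 0.365703
  M+4: 0.5070×0.27237961 + 0.4930×0.49904078 = 0.384124
  M+6: 0.4930×0.27237961 = 0.134283
Scale to base peak (0.384124) = 100: 30.2 : 95.2 : 100.0 : 35.0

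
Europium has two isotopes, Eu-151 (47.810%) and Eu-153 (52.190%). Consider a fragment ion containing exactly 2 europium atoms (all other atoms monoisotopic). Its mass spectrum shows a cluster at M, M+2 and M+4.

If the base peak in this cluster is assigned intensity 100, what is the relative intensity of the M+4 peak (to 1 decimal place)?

54.6

Term probabilities: M 0.2286, M+2 0.4990, M+4 0.2724. Base peak = M+2.
P(M+2) = C(2,1) × 0.47810^1 × 0.52190^1 = 2 × 0.4781 × 0.5219 = 0.499041 (base)
P(M+4) = C(2,2) × 0.47810^0 × 0.52190^2 = 1 × 1.0000 × 0.27237961 = 0.272380
Relative intensity = 0.272380 / 0.499041 × 100 = 54.6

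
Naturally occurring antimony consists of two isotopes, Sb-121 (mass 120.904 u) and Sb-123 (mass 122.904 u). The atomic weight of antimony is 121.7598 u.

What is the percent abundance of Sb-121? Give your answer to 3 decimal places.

57.210%

With x = fraction of Sb-121 (so Sb-123 is 1 − x):
120.904·x + 122.904·(1 − x) = 121.7598
(120.904 − 122.904)·x = 121.7598 − 122.904
x = -1.1442 / -2.000 = 0.57210 → 57.210% Sb-121, 42.790% Sb-123.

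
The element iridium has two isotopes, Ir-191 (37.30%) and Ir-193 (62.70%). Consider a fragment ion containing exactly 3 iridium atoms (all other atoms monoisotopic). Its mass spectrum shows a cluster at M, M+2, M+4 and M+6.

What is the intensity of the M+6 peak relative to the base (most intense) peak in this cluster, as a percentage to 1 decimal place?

56.0%

(0.3730 + 0.6270)^3 gives M 0.0519, M+2 0.2617, M+4 0.4399, M+6 0.2465; the largest is M+4.
P(M+4) = C(3,2) × 0.3730^1 × 0.6270^2 = 3 × 0.3730 × 0.393129 = 0.439911 (base)
P(M+6) = C(3,3) × 0.3730^0 × 0.6270^3 = 1 × 1.0000 × 0.24649188 = 0.246492
Relative intensity = 0.246492 / 0.439911 × 100 = 56.0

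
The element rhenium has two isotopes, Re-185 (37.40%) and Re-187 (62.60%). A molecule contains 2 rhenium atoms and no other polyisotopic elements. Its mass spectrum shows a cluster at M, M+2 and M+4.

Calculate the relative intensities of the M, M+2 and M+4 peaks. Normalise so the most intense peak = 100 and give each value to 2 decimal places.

29.87 : 100.00 : 83.69

Expanding (0.3740 + 0.6260)^2:
P(M) = 0.3740^2 = 0.139876
P(M+2) = 2 × 0.3740^1 × 0.6260^1 = 0.468248
P(M+4) = 0.6260^2 = 0.391876
The M+2 peak is largest (0.468248); scaling to 100 gives 29.87 : 100.00 : 83.69.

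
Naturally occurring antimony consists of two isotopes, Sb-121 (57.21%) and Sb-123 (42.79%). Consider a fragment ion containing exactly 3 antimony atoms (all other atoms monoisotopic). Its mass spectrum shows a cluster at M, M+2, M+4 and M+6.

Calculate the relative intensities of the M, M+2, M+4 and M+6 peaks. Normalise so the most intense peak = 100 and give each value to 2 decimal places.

44.57 : 100.00 : 74.79 : 18.65

Each Sb atom is independently Sb-121 (p = 0.5721) or Sb-123 (q = 0.4279); the cluster is the binomial expansion (p + q)^3.
P(M) = 0.5721^3 = 0.187247
P(M+2) = 3 × 0.5721^2 × 0.4279^1 = 0.420153
P(M+4) = 3 × 0.5721^1 × 0.4279^2 = 0.314252
P(M+6) = 0.4279^3 = 0.078348
The M+2 peak is largest (0.420153); scaling to 100 gives 44.57 : 100.00 : 74.79 : 18.65.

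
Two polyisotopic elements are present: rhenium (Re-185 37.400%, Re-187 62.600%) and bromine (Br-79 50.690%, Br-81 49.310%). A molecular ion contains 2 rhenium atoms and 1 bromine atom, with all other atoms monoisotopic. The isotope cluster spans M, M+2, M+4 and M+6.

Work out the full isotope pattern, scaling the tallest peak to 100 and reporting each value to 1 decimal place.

16.5 : 71.3 : 100.0 : 45.0

Rhenium pattern (n=2): 0.139876 : 0.468248 : 0.391876
Bromine pattern (n=1): 0.5069 : 0.4931
Convolve the two distributions (both contribute in 2-u steps):
  M: 0.139876×0.5069 = 0.070903
  M+2: 0.139876×0.4931 + 0.468248×0.5069 = 0.306328
  M+4: 0.468248×0.4931 + 0.391876×0.5069 = 0.429535
  M+6: 0.391876×0.4931 = 0.193234
Scale to base peak (0.429535) = 100: 16.5 : 71.3 : 100.0 : 45.0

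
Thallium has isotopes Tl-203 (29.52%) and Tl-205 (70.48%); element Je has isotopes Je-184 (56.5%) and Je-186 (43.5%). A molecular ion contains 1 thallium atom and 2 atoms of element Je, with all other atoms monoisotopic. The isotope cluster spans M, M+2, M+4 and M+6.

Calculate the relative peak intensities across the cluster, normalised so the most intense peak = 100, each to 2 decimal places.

23.42 : 91.99 : 100.00 : 33.15

Thallium pattern (n=1): 0.2952 : 0.7048
Element Je pattern (n=2): 0.319225 : 0.49155 : 0.189225
Convolve the two distributions (both contribute in 2-u steps):
  M: 0.2952×0.319225 = 0.094235
  M+2: 0.2952×0.49155 + 0.7048×0.319225 = 0.370095
  M+4: 0.2952×0.189225 + 0.7048×0.49155 = 0.402304
  M+6: 0.7048×0.189225 = 0.133366
Scale to base peak (0.402304) = 100: 23.42 : 91.99 : 100.00 : 33.15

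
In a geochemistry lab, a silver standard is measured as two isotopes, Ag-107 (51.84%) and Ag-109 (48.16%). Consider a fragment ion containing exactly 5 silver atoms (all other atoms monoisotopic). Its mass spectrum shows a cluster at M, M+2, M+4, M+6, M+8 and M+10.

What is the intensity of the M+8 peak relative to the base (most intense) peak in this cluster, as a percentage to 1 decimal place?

Binomial terms of (0.5184 + 0.4816)^5: M 0.0374, M+2 0.1739, M+4 0.3231, M+6 0.3002, M+8 0.1394, M+10 0.0259 → M+4 is the base peak.
P(M+4) = C(5,2) × 0.5184^3 × 0.4816^2 = 10 × 0.13931407 × 0.23193856 = 0.323123 (base)
P(M+8) = C(5,4) × 0.5184^1 × 0.4816^4 = 5 × 0.5184 × 0.0537955 = 0.139438
Relative intensity = 0.139438 / 0.323123 × 100 = 43.2

43.2%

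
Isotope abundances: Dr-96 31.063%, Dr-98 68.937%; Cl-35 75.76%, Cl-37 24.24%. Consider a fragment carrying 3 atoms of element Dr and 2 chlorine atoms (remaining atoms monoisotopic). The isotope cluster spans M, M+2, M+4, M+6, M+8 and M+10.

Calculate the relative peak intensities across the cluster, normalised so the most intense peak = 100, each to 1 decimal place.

4.7 : 34.6 : 90.8 : 100.0 : 40.4 : 5.3

Element Dr pattern (n=3): 0.029973 : 0.199554 : 0.44286301 : 0.32760999
Chlorine pattern (n=2): 0.57395776 : 0.36728448 : 0.05875776
Convolve the two distributions (both contribute in 2-u steps):
  M: 0.029973×0.57395776 = 0.017203
  M+2: 0.029973×0.36728448 + 0.199554×0.57395776 = 0.125544
  M+4: 0.029973×0.05875776 + 0.199554×0.36728448 + 0.44286301×0.57395776 = 0.329239
  M+6: 0.199554×0.05875776 + 0.44286301×0.36728448 + 0.32760999×0.57395776 = 0.362416
  M+8: 0.44286301×0.05875776 + 0.32760999×0.36728448 = 0.146348
  M+10: 0.32760999×0.05875776 = 0.019250
Scale to base peak (0.362416) = 100: 4.7 : 34.6 : 90.8 : 100.0 : 40.4 : 5.3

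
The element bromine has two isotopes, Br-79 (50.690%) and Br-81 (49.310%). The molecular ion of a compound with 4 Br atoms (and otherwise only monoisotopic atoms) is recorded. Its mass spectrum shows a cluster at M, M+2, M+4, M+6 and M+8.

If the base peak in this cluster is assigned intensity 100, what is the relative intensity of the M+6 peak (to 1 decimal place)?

64.9

(0.50690 + 0.49310)^4 gives M 0.0660, M+2 0.2569, M+4 0.3749, M+6 0.2431, M+8 0.0591; the largest is M+4.
P(M+4) = C(4,2) × 0.50690^2 × 0.49310^2 = 6 × 0.25694761 × 0.24314761 = 0.374857 (base)
P(M+6) = C(4,3) × 0.50690^1 × 0.49310^3 = 4 × 0.5069 × 0.11989609 = 0.243101
Relative intensity = 0.243101 / 0.374857 × 100 = 64.9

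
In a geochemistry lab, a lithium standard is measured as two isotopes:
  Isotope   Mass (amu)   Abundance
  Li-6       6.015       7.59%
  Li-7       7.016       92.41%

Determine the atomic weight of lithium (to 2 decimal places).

The abundance-weighted mean is 0.0759 × 6.015 + 0.9241 × 7.016
= 0.4565 + 6.4835 = 6.9400 amu

6.94 amu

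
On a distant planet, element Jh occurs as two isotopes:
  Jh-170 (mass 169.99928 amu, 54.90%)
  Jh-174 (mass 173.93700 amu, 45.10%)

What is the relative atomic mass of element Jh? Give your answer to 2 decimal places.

171.78 amu

Ar = Σ fᵢ·mᵢ = 0.5490 × 169.99928 + 0.4510 × 173.93700
= 93.329605 + 78.445587 = 171.775192 amu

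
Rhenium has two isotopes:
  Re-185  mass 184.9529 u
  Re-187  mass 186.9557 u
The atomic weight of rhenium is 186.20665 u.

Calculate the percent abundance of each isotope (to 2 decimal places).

With x = fraction of Re-185 (so Re-187 is 1 − x):
184.9529·x + 186.9557·(1 − x) = 186.20665
(184.9529 − 186.9557)·x = 186.20665 − 186.9557
x = -0.74905 / -2.0028 = 0.37400 → 37.40% Re-185, 62.60% Re-187.

Re-185: 37.40%, Re-187: 62.60%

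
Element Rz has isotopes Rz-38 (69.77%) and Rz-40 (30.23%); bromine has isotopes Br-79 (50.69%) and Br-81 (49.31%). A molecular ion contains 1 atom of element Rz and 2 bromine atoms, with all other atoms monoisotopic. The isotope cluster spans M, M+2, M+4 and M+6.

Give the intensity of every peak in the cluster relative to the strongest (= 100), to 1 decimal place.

Element Rz pattern (n=1): 0.6977 : 0.3023
Bromine pattern (n=2): 0.25694761 : 0.49990478 : 0.24314761
Convolve the two distributions (both contribute in 2-u steps):
  M: 0.6977×0.25694761 = 0.179272
  M+2: 0.6977×0.49990478 + 0.3023×0.25694761 = 0.426459
  M+4: 0.6977×0.24314761 + 0.3023×0.49990478 = 0.320765
  M+6: 0.3023×0.24314761 = 0.073504
Scale to base peak (0.426459) = 100: 42.0 : 100.0 : 75.2 : 17.2

42.0 : 100.0 : 75.2 : 17.2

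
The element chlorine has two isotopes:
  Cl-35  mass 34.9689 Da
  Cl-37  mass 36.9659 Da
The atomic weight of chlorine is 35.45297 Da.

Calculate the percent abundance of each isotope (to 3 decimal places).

Cl-35: 75.760%, Cl-37: 24.240%

Let x be the fractional abundance of Cl-35; then Cl-37 has abundance 1 − x.
34.9689·x + 36.9659·(1 − x) = 35.45297
(34.9689 − 36.9659)·x = 35.45297 − 36.9659
x = -1.51293 / -1.9970 = 0.75760 → 75.760% Cl-35, 24.240% Cl-37.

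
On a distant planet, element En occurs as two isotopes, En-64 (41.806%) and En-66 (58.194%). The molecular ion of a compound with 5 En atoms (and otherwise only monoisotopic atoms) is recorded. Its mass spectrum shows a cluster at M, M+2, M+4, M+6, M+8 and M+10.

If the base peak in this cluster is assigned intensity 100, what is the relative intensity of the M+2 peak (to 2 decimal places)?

Term probabilities: M 0.0128, M+2 0.0889, M+4 0.2474, M+6 0.3444, M+8 0.2397, M+10 0.0667. Base peak = M+6.
P(M+6) = C(5,3) × 0.41806^2 × 0.58194^3 = 10 × 0.17477416 × 0.1970764 = 0.344439 (base)
P(M+2) = C(5,1) × 0.41806^4 × 0.58194^1 = 5 × 0.03054601 × 0.58194 = 0.088880
Relative intensity = 0.088880 / 0.344439 × 100 = 25.80

25.80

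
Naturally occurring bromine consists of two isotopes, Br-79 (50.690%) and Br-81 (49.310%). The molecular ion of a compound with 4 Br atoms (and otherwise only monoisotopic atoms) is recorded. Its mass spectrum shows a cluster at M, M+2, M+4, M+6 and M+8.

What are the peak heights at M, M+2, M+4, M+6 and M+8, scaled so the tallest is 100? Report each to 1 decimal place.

17.6 : 68.5 : 100.0 : 64.9 : 15.8

The 4 Br atoms are independent, so intensities follow the terms of (0.50690 + 0.49310)^4.
P(M) = 0.50690^4 = 0.066022
P(M+2) = 4 × 0.50690^3 × 0.49310^1 = 0.256899
P(M+4) = 6 × 0.50690^2 × 0.49310^2 = 0.374857
P(M+6) = 4 × 0.50690^1 × 0.49310^3 = 0.243101
P(M+8) = 0.49310^4 = 0.059121
The M+4 peak is largest (0.374857); scaling to 100 gives 17.6 : 68.5 : 100.0 : 64.9 : 15.8.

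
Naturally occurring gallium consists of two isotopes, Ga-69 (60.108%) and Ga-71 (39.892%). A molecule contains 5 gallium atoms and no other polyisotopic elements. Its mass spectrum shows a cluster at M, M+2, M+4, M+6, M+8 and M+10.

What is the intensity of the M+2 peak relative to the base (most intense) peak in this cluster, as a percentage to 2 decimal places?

Term probabilities: M 0.0785, M+2 0.2604, M+4 0.3456, M+6 0.2294, M+8 0.0761, M+10 0.0101. Base peak = M+4.
P(M+4) = C(5,2) × 0.60108^3 × 0.39892^2 = 10 × 0.2171685 × 0.15913717 = 0.345596 (base)
P(M+2) = C(5,1) × 0.60108^4 × 0.39892^1 = 5 × 0.13053564 × 0.39892 = 0.260366
Relative intensity = 0.260366 / 0.345596 × 100 = 75.34

75.34%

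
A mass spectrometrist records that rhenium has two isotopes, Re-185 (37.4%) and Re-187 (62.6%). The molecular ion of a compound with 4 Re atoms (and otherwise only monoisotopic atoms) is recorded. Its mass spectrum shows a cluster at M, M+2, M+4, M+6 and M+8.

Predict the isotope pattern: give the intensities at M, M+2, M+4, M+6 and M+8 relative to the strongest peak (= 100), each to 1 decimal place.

5.3 : 35.7 : 89.6 : 100.0 : 41.8

Each Re atom is independently Re-185 (p = 0.374) or Re-187 (q = 0.626); the cluster is the binomial expansion (p + q)^4.
P(M) = 0.374^4 = 0.019565
P(M+2) = 4 × 0.374^3 × 0.626^1 = 0.130993
P(M+4) = 6 × 0.374^2 × 0.626^2 = 0.328884
P(M+6) = 4 × 0.374^1 × 0.626^3 = 0.366990
P(M+8) = 0.626^4 = 0.153567
The M+6 peak is largest (0.366990); scaling to 100 gives 5.3 : 35.7 : 89.6 : 100.0 : 41.8.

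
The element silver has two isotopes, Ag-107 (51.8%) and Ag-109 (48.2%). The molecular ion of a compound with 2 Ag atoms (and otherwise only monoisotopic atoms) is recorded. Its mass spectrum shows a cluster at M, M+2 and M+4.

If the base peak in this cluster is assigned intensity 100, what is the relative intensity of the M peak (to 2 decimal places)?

53.73

Binomial terms of (0.518 + 0.482)^2: M 0.2683, M+2 0.4994, M+4 0.2323 → M+2 is the base peak.
P(M+2) = C(2,1) × 0.518^1 × 0.482^1 = 2 × 0.5180 × 0.4820 = 0.499352 (base)
P(M) = C(2,0) × 0.518^2 × 0.482^0 = 1 × 0.268324 × 1.0000 = 0.268324
Relative intensity = 0.268324 / 0.499352 × 100 = 53.73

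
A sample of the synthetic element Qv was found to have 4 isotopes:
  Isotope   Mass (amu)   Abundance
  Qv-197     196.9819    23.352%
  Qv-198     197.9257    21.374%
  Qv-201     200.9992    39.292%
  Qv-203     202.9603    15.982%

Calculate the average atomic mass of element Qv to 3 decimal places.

Average mass = Σ (abundance × isotope mass) = 0.23352 × 196.9819 + 0.21374 × 197.9257 + 0.39292 × 200.9992 + 0.15982 × 202.9603
= 45.99921 + 42.30464 + 78.97661 + 32.43712 = 199.71758 amu

199.718 amu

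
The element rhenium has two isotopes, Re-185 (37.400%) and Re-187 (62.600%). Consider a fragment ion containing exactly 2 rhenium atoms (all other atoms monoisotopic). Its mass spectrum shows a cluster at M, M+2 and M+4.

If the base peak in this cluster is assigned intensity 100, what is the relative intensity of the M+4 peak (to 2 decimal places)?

83.69

(0.37400 + 0.62600)^2 gives M 0.1399, M+2 0.4682, M+4 0.3919; the largest is M+2.
P(M+2) = C(2,1) × 0.37400^1 × 0.62600^1 = 2 × 0.3740 × 0.6260 = 0.468248 (base)
P(M+4) = C(2,2) × 0.37400^0 × 0.62600^2 = 1 × 1.0000 × 0.391876 = 0.391876
Relative intensity = 0.391876 / 0.468248 × 100 = 83.69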